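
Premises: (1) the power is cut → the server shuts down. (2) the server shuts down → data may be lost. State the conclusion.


Hypothetical syllogism: P → Q, Q → R ⊢ P → R
Premise 1: the power is cut → the server shuts down
Premise 2: the server shuts down → data may be lost
Chain the implications: the middle term (the server shuts down) links the two.
Conclusion: If the power is cut, then data may be lost.

If the power is cut, then data may be lost.


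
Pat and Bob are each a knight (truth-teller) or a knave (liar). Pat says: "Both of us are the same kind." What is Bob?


Pat says: "Both of us are the same kind."
Case 1: Pat is a Knight (truth-teller)
  Statement is true → they ARE the same → Bob is also a Knight
Case 2: Pat is a Knave (liar)
  Statement is false → they are NOT the same → Bob is a Knight
In both cases, Bob is a Knight.

Knight


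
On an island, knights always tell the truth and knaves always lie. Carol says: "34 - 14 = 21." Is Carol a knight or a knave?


Statement: "34 - 14 = 21."
Actual: 34 - 14 = 20
Claimed: 21
Statement is FALSE → Carol lies → Knave

Knave


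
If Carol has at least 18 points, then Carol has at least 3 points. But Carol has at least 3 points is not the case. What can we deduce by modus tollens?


Modus tollens: P → Q, ¬Q ⊢ ¬P
P: Carol has at least 18 points
Q: Carol has at least 3 points
We have P → Q and Q is false.
By modus tollens, P must be false.

It is not the case that Carol has at least 18 points


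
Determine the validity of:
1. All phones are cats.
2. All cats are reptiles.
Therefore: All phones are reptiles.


Premise 1: All phones are cats.
Premise 2: All cats are reptiles.
Conclusion: All phones are reptiles.
Barbara syllogism (AAA-1): All A are B, All B are C → All A are C.
Middle term (cats) distributed in premise 2.

Valid


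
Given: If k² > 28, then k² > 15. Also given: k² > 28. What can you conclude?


Modus ponens: P → Q, P ⊢ Q
P: k² > 28
Q: k² > 15
We have P → Q and P is true.
By modus ponens, Q must be true.

k² > 15


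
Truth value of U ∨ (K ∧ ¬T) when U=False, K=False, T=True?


U = False, K = False, T = True
Expression: U ∨ (K ∧ ¬T)
Step 1: ¬T = NOT True = False
Step 2: K ∧ ¬T = False AND False = False
Step 3: U ∨ (False) = False OR False = False

False


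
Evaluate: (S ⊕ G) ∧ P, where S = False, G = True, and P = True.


S = False, G = True, P = True
Step 1: S ⊕ G = False XOR True = True
Step 2: True ∧ P = True AND True = True
XOR true when exactly one of S,G is true; then AND with P.

True


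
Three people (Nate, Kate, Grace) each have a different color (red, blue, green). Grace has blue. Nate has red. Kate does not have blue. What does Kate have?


From clues:
  Grace → blue
  Nate → red
By elimination, Kate gets the remaining.

green


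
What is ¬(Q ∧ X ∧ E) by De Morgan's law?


De Morgan's law: ¬(P ∧ Q ∧ R) ≡ ¬P ∨ ¬Q ∨ ¬R
¬(Q ∧ X ∧ E) = ¬Q ∨ ¬X ∨ ¬E

¬Q ∨ ¬X ∨ ¬E


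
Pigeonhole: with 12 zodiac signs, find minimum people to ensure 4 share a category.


Pigeonhole: to guarantee k in one of n categories, need (k-1)×n + 1.
k = 4, n = 12
Minimum = (4-1) × 12 + 1 = 3 × 12 + 1

37


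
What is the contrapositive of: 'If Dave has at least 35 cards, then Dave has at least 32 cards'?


Original: If Dave has at least 35 cards, then Dave has at least 32 cards
Contrapositive: If ¬Q, then ¬P
Negate Q: not (Dave has at least 32 cards)
Negate P: not (Dave has at least 35 cards)

If not (Dave has at least 32 cards), then not (Dave has at least 35 cards).


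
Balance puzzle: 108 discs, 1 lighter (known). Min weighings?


Each weighing has 3 outcomes (left heavy / balance / right heavy), so k weighings distinguish at most 3^k cases; splitting into three near-equal groups achieves this.
Need 3^k ≥ 108: 3^4 = 81 < 108 ≤ 3^5 = 243
k = ⌈log₃(108)⌉ = 5

5


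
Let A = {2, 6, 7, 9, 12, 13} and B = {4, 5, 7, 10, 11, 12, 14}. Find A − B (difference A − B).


A = {2, 6, 7, 9, 12, 13}
B = {4, 5, 7, 10, 11, 12, 14}
Operation: difference A − B
In A but not B: 2, 6, 9, 13

{2, 6, 9, 13}


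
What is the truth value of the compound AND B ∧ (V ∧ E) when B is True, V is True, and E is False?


B = True, V = True, E = False
Step 1: V ∧ E = True AND False = False
Step 2: B ∧ False = True AND False = False
AND is true only when ALL operands are true.

False


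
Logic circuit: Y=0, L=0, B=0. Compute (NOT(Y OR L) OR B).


Y OR L = 0
NOT(0) = 1
1 OR 0 = 1

1


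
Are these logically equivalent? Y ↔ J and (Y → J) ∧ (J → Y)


Expression 1: Y ↔ J
Expression 2: (Y → J) ∧ (J → Y)
Truth table (Y J | Expr1 Expr2):
  T T |   T     T
  T F |   F     F
  F T |   F     F
  F F |   T     T
All 4 rows agree, so the expressions are logically equivalent.

Yes


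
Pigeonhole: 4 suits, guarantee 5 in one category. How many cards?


Pigeonhole: to guarantee k in one of n categories, need (k-1)×n + 1.
k = 5, n = 4
Minimum = (5-1) × 4 + 1 = 4 × 4 + 1

17


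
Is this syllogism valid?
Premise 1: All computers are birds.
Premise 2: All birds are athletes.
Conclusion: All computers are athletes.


Premise 1: All computers are birds.
Premise 2: All birds are athletes.
Conclusion: All computers are athletes.
Barbara syllogism (AAA-1): All A are B, All B are C → All A are C.
Middle term (birds) distributed in premise 2.

Valid


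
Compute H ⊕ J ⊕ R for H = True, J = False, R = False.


H = True, J = False, R = False
Step 1: H ⊕ J = True XOR False = True
Step 2: True ⊕ R = True XOR False = True
XOR is true when an odd number of operands are true.

True


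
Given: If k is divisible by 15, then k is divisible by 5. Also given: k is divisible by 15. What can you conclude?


Modus ponens: P → Q, P ⊢ Q
P: k is divisible by 15
Q: k is divisible by 5
We have P → Q and P is true.
By modus ponens, Q must be true.

k is divisible by 5


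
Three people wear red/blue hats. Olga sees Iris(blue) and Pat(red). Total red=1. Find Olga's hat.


Total red = 1, seen red = 1
Own red = 1 - 1 = 0
Olga's hat is blue.

blue


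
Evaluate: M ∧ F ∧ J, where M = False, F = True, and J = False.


M = False, F = True, J = False
Step 1: M ∧ F = False AND True = False
Step 2: (False) ∧ J = (False) AND False = False
AND is true only when ALL operands are true.

False


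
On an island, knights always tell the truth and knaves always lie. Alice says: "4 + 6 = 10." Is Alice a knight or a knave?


Statement: "4 + 6 = 10."
Actual: 4 + 6 = 10
Claimed: 10
Statement is TRUE → Alice tells the truth → Knight

Knight


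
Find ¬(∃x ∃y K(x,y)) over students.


Original: ∃x ∃y K(x,y)
Rule: ¬∀→∃, ¬∃→∀, negate predicate.
Negation: ∀x ∀y ¬K(x,y)

∀x ∀y ¬K(x,y)


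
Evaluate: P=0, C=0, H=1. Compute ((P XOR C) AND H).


P XOR C = 0^0 = 0
0 AND 1 = 0

0


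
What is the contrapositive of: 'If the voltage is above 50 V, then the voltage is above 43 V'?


Original: If the voltage is above 50 V, then the voltage is above 43 V
Contrapositive: If ¬Q, then ¬P
Negate Q: not (the voltage is above 43 V)
Negate P: not (the voltage is above 50 V)

If not (the voltage is above 43 V), then not (the voltage is above 50 V).


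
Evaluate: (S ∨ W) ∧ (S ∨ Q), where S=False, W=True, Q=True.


S = False, W = True, Q = True
Expression: (S ∨ W) ∧ (S ∨ Q)
Step 1: S ∨ W = False OR True = True
Step 2: S ∨ Q = False OR True = True
Step 3: (True) ∧ (True) = True AND True = True

True


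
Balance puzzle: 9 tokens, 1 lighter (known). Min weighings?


Each weighing has 3 outcomes (left heavy / balance / right heavy), so k weighings distinguish at most 3^k cases; splitting into three near-equal groups achieves this.
Need 3^k ≥ 9: 3^1 = 3 < 9 ≤ 3^2 = 9
k = ⌈log₃(9)⌉ = 2

2


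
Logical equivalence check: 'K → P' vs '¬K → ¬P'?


Expression 1: K → P
Expression 2: ¬K → ¬P
Truth table (K P | Expr1 Expr2):
  T T |   T     T
  T F |   F     T   ← differ
  F T |   T     F   ← differ
  F F |   T     T
Counterexample: K=T, P=F gives Expr1 = F but Expr2 = T, so the expressions are NOT logically equivalent.

No


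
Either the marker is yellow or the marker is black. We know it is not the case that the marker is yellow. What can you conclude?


Disjunctive syllogism: P ∨ Q, ¬P ⊢ Q
Disjunction: the marker is yellow ∨ the marker is black
We know it is not the case that the marker is yellow.
By disjunctive syllogism, the other disjunct must be true.

The marker is black


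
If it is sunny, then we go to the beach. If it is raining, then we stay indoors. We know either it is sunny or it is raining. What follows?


Constructive dilemma: (P → Q) ∧ (R → S), P ∨ R ⊢ Q ∨ S
Premise 1: it is sunny → we go to the beach
Premise 2: it is raining → we stay indoors
Premise 3: it is sunny ∨ it is raining
Case 1: Assuming it is sunny, then by Premise 1, we go to the beach.
Case 2: Assuming it is raining, then by Premise 2, we stay indoors.
Since one of it is sunny or it is raining must hold, we get we go to the beach or we stay indoors.

We go to the beach or we stay indoors.


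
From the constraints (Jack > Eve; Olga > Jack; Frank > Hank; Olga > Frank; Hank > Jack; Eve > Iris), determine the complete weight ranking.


Constraints: Jack > Eve; Olga > Jack; Frank > Hank; Olga > Frank; Hank > Jack; Eve > Iris
Method: at each step, the next-highest is the one remaining person who never appears on the smaller side of a constraint between remaining people.
  Step 1: remaining {Iris, Frank, Hank, Jack, Olga, Eve}; on the smaller side: {Iris, Frank, Hank, Jack, Eve} → Olga is next (Olga > Jack; Olga > Frank).
  Step 2: remaining {Iris, Frank, Hank, Jack, Eve}; on the smaller side: {Iris, Hank, Jack, Eve} → Frank is next (Frank > Hank).
  Step 3: remaining {Iris, Hank, Jack, Eve}; on the smaller side: {Iris, Jack, Eve} → Hank is next (Hank > Jack).
  Step 4: remaining {Iris, Jack, Eve}; on the smaller side: {Iris, Eve} → Jack is next (Jack > Eve).
  Step 5: remaining {Iris, Eve}; on the smaller side: {Iris} → Eve is next (Eve > Iris).
  Step 6: only Iris remains → lowest.
Final ranking (highest to lowest):

Olga > Frank > Hank > Jack > Eve > Iris


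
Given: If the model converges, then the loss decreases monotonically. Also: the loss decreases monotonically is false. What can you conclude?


Modus tollens: P → Q, ¬Q ⊢ ¬P
P: the model converges
Q: the loss decreases monotonically
We have P → Q and Q is false.
By modus tollens, P must be false.

It is not the case that the model converges


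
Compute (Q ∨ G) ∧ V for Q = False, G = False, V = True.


Q = False, G = False, V = True
Step 1: Q ∨ G = False OR False = False
Step 2: False ∧ V = False AND True = False
OR is true when at least one operand is true; AND requires both.

False


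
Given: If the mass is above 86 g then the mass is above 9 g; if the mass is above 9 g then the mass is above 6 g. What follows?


Hypothetical syllogism: P → Q, Q → R ⊢ P → R
Premise 1: the mass is above 86 g → the mass is above 9 g
Premise 2: the mass is above 9 g → the mass is above 6 g
Chain the implications: the middle term (the mass is above 9 g) links the two.
Conclusion: If the mass is above 86 g, then the mass is above 6 g.

If the mass is above 86 g, then the mass is above 6 g.


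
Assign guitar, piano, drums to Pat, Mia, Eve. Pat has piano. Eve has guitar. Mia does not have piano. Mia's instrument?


From clues:
  Eve → guitar
  Pat → piano
By elimination, Mia gets the remaining.

drums


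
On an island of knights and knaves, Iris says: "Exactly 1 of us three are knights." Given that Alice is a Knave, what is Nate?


Iris claims exactly 1 knights among Iris, Alice, Nate.
Given: Alice is a Knave.

Case 1: Iris is a Knight (tells truth)
  Then exactly 1 of the three are knights.
  Counting Iris, Alice: 1 knight(s) so far. Need 0 more → Nate = Knave.
Case 2: Iris is a Knave (lies)
  Then the count is NOT 1.
  If Nate = Knight, count = 1 = 1 → claim would be true, contradicts lie.
  If Nate = Knave, count = 0 ≠ 1 → lie confirmed ✓

Nate is a Knave.

Knave


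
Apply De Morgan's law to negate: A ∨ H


De Morgan's law: ¬(P ∨ Q) ≡ ¬P ∧ ¬Q
¬(A ∨ H) = ¬A ∧ ¬H

¬A ∧ ¬H


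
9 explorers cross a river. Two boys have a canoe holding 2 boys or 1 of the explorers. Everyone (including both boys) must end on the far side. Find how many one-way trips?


Per crossing of one of the explorers: boys→, one←, one of the explorers→, one← = 4 trips
9 × 4 = 36, + 1 final boys→ = 37
Minimum trips = 37

37


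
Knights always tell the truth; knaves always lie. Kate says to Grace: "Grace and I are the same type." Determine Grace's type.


Kate says: "Grace and I are the same type."
Case 1: Kate is a Knight (truth-teller)
  Statement is true → they ARE the same → Grace is also a Knight
Case 2: Kate is a Knave (liar)
  Statement is false → they are NOT the same → Grace is a Knight
In both cases, Grace is a Knight.

Knight


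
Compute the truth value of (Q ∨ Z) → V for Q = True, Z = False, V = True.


Q = True, Z = False, V = True
Step 1: Q ∨ Z = True OR False = True
Step 2: (True) → V: false only when antecedent=True and V=False.
Result: True

True


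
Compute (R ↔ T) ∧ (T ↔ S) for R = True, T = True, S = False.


R = True, T = True, S = False
Step 1: R ↔ T is true when R and T have the same value. Result: True
Step 2: T ↔ S is true when T and S have the same value. Result: False
Step 3: True ∧ False = False

False


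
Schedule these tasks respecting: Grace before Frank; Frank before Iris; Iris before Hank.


Constraints: Grace before Frank; Frank before Iris; Iris before Hank
Method: repeatedly schedule the remaining task that has no remaining task required before it.
  Step 1: remaining {Frank, Grace, Hank, Iris}; every task except Grace still has a predecessor pending → schedule Grace.
  Step 2: remaining {Frank, Hank, Iris}; every task except Frank still has a predecessor pending → schedule Frank.
  Step 3: remaining {Hank, Iris}; every task except Iris still has a predecessor pending → schedule Iris.
  Step 4: only Hank remains → schedule Hank.
Resulting order:

Grace → Frank → Iris → Hank


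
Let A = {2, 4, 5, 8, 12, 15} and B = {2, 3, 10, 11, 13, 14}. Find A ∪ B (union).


A = {2, 4, 5, 8, 12, 15}
B = {2, 3, 10, 11, 13, 14}
Operation: union
All elements combined: 2, 3, 4, 5, 8, 10, 11, 12, 13, 14, 15

{2, 3, 4, 5, 8, 10, 11, 12, 13, 14, 15}


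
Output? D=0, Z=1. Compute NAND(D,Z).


D AND Z = 0
NOT(0) = 1

1


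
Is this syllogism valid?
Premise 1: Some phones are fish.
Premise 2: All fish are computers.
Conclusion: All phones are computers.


Premise 1: Some phones are fish.
Premise 2: All fish are computers.
Conclusion: All phones are computers.
Fallacy: illicit minor. The minor term (phones) is distributed in the conclusion ('All phones ...') but undistributed in its premise ('Some phones are fish' doesn't cover all phones).
Only 'Some phones are computers' follows, not 'All'.

Invalid


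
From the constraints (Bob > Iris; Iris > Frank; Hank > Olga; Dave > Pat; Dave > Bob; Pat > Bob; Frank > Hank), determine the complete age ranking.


Constraints: Bob > Iris; Iris > Frank; Hank > Olga; Dave > Pat; Dave > Bob; Pat > Bob; Frank > Hank
Method: at each step, the next-highest is the one remaining person who never appears on the smaller side of a constraint between remaining people.
  Step 1: remaining {Pat, Frank, Bob, Hank, Olga, Dave, Iris}; on the smaller side: {Pat, Frank, Bob, Hank, Olga, Iris} → Dave is next (Dave > Pat; Dave > Bob).
  Step 2: remaining {Pat, Frank, Bob, Hank, Olga, Iris}; on the smaller side: {Frank, Bob, Hank, Olga, Iris} → Pat is next (Pat > Bob).
  Step 3: remaining {Frank, Bob, Hank, Olga, Iris}; on the smaller side: {Frank, Hank, Olga, Iris} → Bob is next (Bob > Iris).
  Step 4: remaining {Frank, Hank, Olga, Iris}; on the smaller side: {Frank, Hank, Olga} → Iris is next (Iris > Frank).
  Step 5: remaining {Frank, Hank, Olga}; on the smaller side: {Hank, Olga} → Frank is next (Frank > Hank).
  Step 6: remaining {Hank, Olga}; on the smaller side: {Olga} → Hank is next (Hank > Olga).
  Step 7: only Olga remains → lowest.
Final ranking (highest to lowest):

Dave > Pat > Bob > Iris > Frank > Hank > Olga


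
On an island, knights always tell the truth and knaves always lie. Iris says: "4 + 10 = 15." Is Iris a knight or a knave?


Statement: "4 + 10 = 15."
Actual: 4 + 10 = 14
Claimed: 15
Statement is FALSE → Iris lies → Knave

Knave


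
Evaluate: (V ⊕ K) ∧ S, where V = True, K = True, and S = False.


V = True, K = True, S = False
Step 1: V ⊕ K = True XOR True = False
Step 2: False ∧ S = False AND False = False
XOR true when exactly one of V,K is true; then AND with S.

False


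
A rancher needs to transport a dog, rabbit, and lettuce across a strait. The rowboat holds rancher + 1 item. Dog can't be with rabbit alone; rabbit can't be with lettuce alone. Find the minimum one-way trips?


1. rancher+rabbit → 2. rancher ← 3. rancher+dog → 4. rancher+rabbit ← 5. rancher+lettuce → 6. rancher ← 7. rancher+rabbit →
Minimum trips = 7

7


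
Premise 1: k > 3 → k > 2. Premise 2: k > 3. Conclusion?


Modus ponens: P → Q, P ⊢ Q
P: k > 3
Q: k > 2
We have P → Q and P is true.
By modus ponens, Q must be true.

k > 2


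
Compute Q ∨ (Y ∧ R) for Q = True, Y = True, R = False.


Q = True, Y = True, R = False
Step 1: Y ∧ R = True AND False = False
Step 2: Q ∨ False = True OR False = True
AND evaluated first (higher precedence); then OR applied.

True


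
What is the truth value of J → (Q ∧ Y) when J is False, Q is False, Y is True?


J = False, Q = False, Y = True
Step 1: Q ∧ Y = False AND True = False
Step 2: J → (False): false only when J=True and consequent=False.
Result: True

True


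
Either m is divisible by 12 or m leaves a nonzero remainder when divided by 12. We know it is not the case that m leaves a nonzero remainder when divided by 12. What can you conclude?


Disjunctive syllogism: P ∨ Q, ¬P ⊢ Q
Disjunction: m is divisible by 12 ∨ m leaves a nonzero remainder when divided by 12
We know it is not the case that m leaves a nonzero remainder when divided by 12.
By disjunctive syllogism, the other disjunct must be true.

m is divisible by 12


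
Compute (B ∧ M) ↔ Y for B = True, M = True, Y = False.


B = True, M = True, Y = False
Step 1: B ∧ M = True AND True = True
Step 2: (True) ↔ Y: true when both sides have same truth value.
Result: True ↔ False = False

False


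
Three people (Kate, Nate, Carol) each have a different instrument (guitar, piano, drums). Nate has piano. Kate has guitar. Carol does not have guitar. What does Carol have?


From clues:
  Kate → guitar
  Nate → piano
By elimination, Carol gets the remaining.

drums


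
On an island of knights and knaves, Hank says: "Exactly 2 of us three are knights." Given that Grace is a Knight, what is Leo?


Hank claims exactly 2 knights among Hank, Grace, Leo.
Given: Grace is a Knight.

Case 1: Hank is a Knight (tells truth)
  Then exactly 2 of the three are knights.
  Counting Hank, Grace: 2 knight(s) so far. Need 0 more → Leo = Knave.
Case 2: Hank is a Knave (lies)
  Then the count is NOT 2.
  If Leo = Knight, count = 2 = 2 → claim would be true, contradicts lie.
  If Leo = Knave, count = 1 ≠ 2 → lie confirmed ✓

Leo is a Knave.

Knave


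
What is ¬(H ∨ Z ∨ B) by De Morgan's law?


De Morgan's law: ¬(P ∨ Q ∨ R) ≡ ¬P ∧ ¬Q ∧ ¬R
¬(H ∨ Z ∨ B) = ¬H ∧ ¬Z ∧ ¬B

¬H ∧ ¬Z ∧ ¬B


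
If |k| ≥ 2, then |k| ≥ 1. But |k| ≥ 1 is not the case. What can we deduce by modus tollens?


Modus tollens: P → Q, ¬Q ⊢ ¬P
P: |k| ≥ 2
Q: |k| ≥ 1
We have P → Q and Q is false.
By modus tollens, P must be false.

It is not the case that |k| ≥ 2


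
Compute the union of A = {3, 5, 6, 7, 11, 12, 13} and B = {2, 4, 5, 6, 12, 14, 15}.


A = {3, 5, 6, 7, 11, 12, 13}
B = {2, 4, 5, 6, 12, 14, 15}
Operation: union
All elements combined: 2, 3, 4, 5, 6, 7, 11, 12, 13, 14, 15

{2, 3, 4, 5, 6, 7, 11, 12, 13, 14, 15}


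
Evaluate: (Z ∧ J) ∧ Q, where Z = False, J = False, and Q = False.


Z = False, J = False, Q = False
Step 1: Z ∧ J = False AND False = False
Step 2: False ∧ Q = False AND False = False
AND is true only when ALL operands are true.

False


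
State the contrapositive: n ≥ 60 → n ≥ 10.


Original: If n ≥ 60, then n ≥ 10
Contrapositive: If ¬Q, then ¬P
Negate Q: not (n ≥ 10)
Negate P: not (n ≥ 60)

If not (n ≥ 10), then not (n ≥ 60).


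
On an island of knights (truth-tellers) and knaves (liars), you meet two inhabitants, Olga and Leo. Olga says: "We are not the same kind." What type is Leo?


Olga says: "We are not the same kind."
Case 1: Olga is a Knight (truth-teller)
  Statement is true → they ARE different → Leo is a Knave
Case 2: Olga is a Knave (liar)
  Statement is false → they are NOT different → Leo is a Knave
In both cases, Leo is a Knave.

Knave


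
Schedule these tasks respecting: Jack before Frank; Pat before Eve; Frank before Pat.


Constraints: Jack before Frank; Pat before Eve; Frank before Pat
Method: repeatedly schedule the remaining task that has no remaining task required before it.
  Step 1: remaining {Pat, Frank, Jack, Eve}; every task except Jack still has a predecessor pending → schedule Jack.
  Step 2: remaining {Pat, Frank, Eve}; every task except Frank still has a predecessor pending → schedule Frank.
  Step 3: remaining {Pat, Eve}; every task except Pat still has a predecessor pending → schedule Pat.
  Step 4: only Eve remains → schedule Eve.
Resulting order:

Jack → Frank → Pat → Eve


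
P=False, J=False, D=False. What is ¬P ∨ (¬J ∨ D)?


P = False, J = False, D = False
Expression: ¬P ∨ (¬J ∨ D)
Step 1: ¬J = NOT False = True
Step 2: ¬J ∨ D = True OR False = True
Step 3: ¬P = NOT False = True
Step 4: (True) ∨ (True) = True OR True = True

True


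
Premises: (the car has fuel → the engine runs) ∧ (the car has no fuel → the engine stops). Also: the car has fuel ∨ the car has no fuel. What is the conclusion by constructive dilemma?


Constructive dilemma: (P → Q) ∧ (R → S), P ∨ R ⊢ Q ∨ S
Premise 1: the car has fuel → the engine runs
Premise 2: the car has no fuel → the engine stops
Premise 3: the car has fuel ∨ the car has no fuel
Case 1: Assuming the car has fuel, then by Premise 1, the engine runs.
Case 2: Assuming the car has no fuel, then by Premise 2, the engine stops.
Since one of the car has fuel or the car has no fuel must hold, we get the engine runs or the engine stops.

The engine runs or the engine stops.


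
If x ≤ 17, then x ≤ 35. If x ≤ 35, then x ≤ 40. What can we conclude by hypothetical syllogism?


Hypothetical syllogism: P → Q, Q → R ⊢ P → R
Premise 1: x ≤ 17 → x ≤ 35
Premise 2: x ≤ 35 → x ≤ 40
Chain the implications: the middle term (x ≤ 35) links the two.
Conclusion: If x ≤ 17, then x ≤ 40.

If x ≤ 17, then x ≤ 40.


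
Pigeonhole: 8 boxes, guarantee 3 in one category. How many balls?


Pigeonhole: to guarantee k in one of n categories, need (k-1)×n + 1.
k = 3, n = 8
Minimum = (3-1) × 8 + 1 = 2 × 8 + 1

17


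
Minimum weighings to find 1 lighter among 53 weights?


Each weighing has 3 outcomes (left heavy / balance / right heavy), so k weighings distinguish at most 3^k cases; splitting into three near-equal groups achieves this.
Need 3^k ≥ 53: 3^3 = 27 < 53 ≤ 3^4 = 81
k = ⌈log₃(53)⌉ = 4

4


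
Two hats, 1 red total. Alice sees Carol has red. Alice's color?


Total red = 1, Carol = red
Red accounted for: 1
Remaining for Alice: 0
Alice's hat is blue.

blue


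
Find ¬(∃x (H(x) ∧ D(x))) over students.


Original: ∃x (H(x) ∧ D(x))
Rule: ¬∀→∃, ¬∃→∀, negate predicate.
Negation: ∀x (¬H(x) ∨ ¬D(x))

∀x (¬H(x) ∨ ¬D(x))


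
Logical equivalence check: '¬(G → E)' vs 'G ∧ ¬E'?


Expression 1: ¬(G → E)
Expression 2: G ∧ ¬E
Truth table (G E | Expr1 Expr2):
  T T |   F     F
  T F |   T     T
  F T |   F     F
  F F |   F     F
All 4 rows agree, so the expressions are logically equivalent.

Yes


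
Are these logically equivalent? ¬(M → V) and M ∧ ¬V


Expression 1: ¬(M → V)
Expression 2: M ∧ ¬V
Truth table (M V | Expr1 Expr2):
  T T |   F     F
  T F |   T     T
  F T |   F     F
  F F |   F     F
All 4 rows agree, so the expressions are logically equivalent.

Yes


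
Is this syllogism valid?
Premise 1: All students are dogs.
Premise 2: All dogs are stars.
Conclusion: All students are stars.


Premise 1: All students are dogs.
Premise 2: All dogs are stars.
Conclusion: All students are stars.
Barbara syllogism (AAA-1): All A are B, All B are C → All A are C.
Middle term (dogs) distributed in premise 2.

Valid


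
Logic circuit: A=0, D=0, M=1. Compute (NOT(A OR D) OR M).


A OR D = 0
NOT(0) = 1
1 OR 1 = 1

1


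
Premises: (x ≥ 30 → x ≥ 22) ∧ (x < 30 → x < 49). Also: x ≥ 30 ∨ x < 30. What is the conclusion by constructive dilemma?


Constructive dilemma: (P → Q) ∧ (R → S), P ∨ R ⊢ Q ∨ S
Premise 1: x ≥ 30 → x ≥ 22
Premise 2: x < 30 → x < 49
Premise 3: x ≥ 30 ∨ x < 30
Case 1: Assuming x ≥ 30, then by Premise 1, x ≥ 22.
Case 2: Assuming x < 30, then by Premise 2, x < 49.
Since one of x ≥ 30 or x < 30 must hold, we get x ≥ 22 or x < 49.

x ≥ 22 or x < 49.


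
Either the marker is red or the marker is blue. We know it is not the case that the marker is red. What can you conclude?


Disjunctive syllogism: P ∨ Q, ¬P ⊢ Q
Disjunction: the marker is red ∨ the marker is blue
We know it is not the case that the marker is red.
By disjunctive syllogism, the other disjunct must be true.

The marker is blue


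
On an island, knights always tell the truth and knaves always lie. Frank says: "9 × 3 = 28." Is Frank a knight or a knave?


Statement: "9 × 3 = 28."
Actual: 9 × 3 = 27
Claimed: 28
Statement is FALSE → Frank lies → Knave

Knave


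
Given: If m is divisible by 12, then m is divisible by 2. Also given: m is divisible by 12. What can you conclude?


Modus ponens: P → Q, P ⊢ Q
P: m is divisible by 12
Q: m is divisible by 2
We have P → Q and P is true.
By modus ponens, Q must be true.

m is divisible by 2


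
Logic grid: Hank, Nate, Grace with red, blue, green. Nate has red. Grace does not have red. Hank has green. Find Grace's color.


From clues:
  Nate → red
  Hank → green
By elimination, Grace gets the remaining.

blue


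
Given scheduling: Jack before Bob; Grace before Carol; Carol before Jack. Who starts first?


Constraints: Jack before Bob; Grace before Carol; Carol before Jack
The first task can have nothing scheduled before it, so it must never appear on the right of a 'before'.
Tasks appearing after some 'before': Bob, Carol, Jack.
The only task not in that list is Grace → it is first.

Grace


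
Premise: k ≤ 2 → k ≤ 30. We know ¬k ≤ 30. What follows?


Modus tollens: P → Q, ¬Q ⊢ ¬P
P: k ≤ 2
Q: k ≤ 30
We have P → Q and Q is false.
By modus tollens, P must be false.

It is not the case that k ≤ 2


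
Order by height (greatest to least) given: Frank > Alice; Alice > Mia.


Constraints: Frank > Alice; Alice > Mia
Method: at each step, the next-highest is the one remaining person who never appears on the smaller side of a constraint between remaining people.
  Step 1: remaining {Frank, Alice, Mia}; on the smaller side: {Alice, Mia} → Frank is next (Frank > Alice).
  Step 2: remaining {Alice, Mia}; on the smaller side: {Mia} → Alice is next (Alice > Mia).
  Step 3: only Mia remains → lowest.
Final ranking (highest to lowest):

Frank > Alice > Mia


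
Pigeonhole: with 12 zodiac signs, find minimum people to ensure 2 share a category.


Pigeonhole: to guarantee k in one of n categories, need (k-1)×n + 1.
k = 2, n = 12
Minimum = (2-1) × 12 + 1 = 1 × 12 + 1

13


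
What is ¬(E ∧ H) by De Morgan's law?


De Morgan's law: ¬(P ∧ Q) ≡ ¬P ∨ ¬Q
¬(E ∧ H) = ¬E ∨ ¬H

¬E ∨ ¬H


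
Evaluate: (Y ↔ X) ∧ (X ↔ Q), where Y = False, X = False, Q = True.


Y = False, X = False, Q = True
Step 1: Y ↔ X is true when Y and X have the same value. Result: True
Step 2: X ↔ Q is true when X and Q have the same value. Result: False
Step 3: True ∧ False = False

False


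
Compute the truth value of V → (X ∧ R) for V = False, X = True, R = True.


V = False, X = True, R = True
Step 1: X ∧ R = True AND True = True
Step 2: V → (True): false only when V=True and consequent=False.
Result: True

True


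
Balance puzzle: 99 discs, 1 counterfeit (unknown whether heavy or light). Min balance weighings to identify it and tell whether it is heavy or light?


Let n = 99. 198 possibilities (n discs × lighter/heavier); each weighing has 3 outcomes.
Bound for k weighings: say the first weighing puts j discs on each pan. If it tips, the 2j weighed discs remain suspects (each with a known direction) and k-1 weighings give 3^(k-1) outcomes; 3^(k-1) is odd, so 2j ≤ 3^(k-1) - 1. If it balances, the n - 2j unweighed discs remain with direction unknown: 2(n - 2j) ≤ 3^(k-1) - 1 by the same parity argument. Adding, n ≤ (3^(k-1) - 1) + (3^(k-1) - 1)/2 = (3^k - 3)/2, and the classical three-group strategy achieves this (3 discs in 2 weighings, 12 in 3, 39 in 4, 120 in 5).
So we need the smallest k with (3^k - 3)/2 ≥ 99.
k = 4: (3^4 - 3)/2 = 39 < 99 ✗
k = 5: (3^5 - 3)/2 = 120 ≥ 99 ✓

5


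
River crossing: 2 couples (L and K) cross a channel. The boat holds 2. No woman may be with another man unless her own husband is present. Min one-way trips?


Label couples L and K.
1. WL+WK → (far: WL,WK; near: HL,HK)
2. WL ←   (far: WK; near: HL,HK,WL)
3. HL+HK → (far: HL,HK,WK; near: WL)
4. HL ←   (far: HK,WK; near: HL,WL)  — HL returns, since WL is alone on near bank
5. HL+WL → (far: all four; near: empty)
Every state respects the constraint.
Minimum trips = 5

5


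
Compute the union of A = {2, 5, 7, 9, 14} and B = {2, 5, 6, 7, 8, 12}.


A = {2, 5, 7, 9, 14}
B = {2, 5, 6, 7, 8, 12}
Operation: union
All elements combined: 2, 5, 6, 7, 8, 9, 12, 14

{2, 5, 6, 7, 8, 9, 12, 14}


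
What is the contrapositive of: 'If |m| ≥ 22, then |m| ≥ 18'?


Original: If |m| ≥ 22, then |m| ≥ 18
Contrapositive: If ¬Q, then ¬P
Negate Q: not (|m| ≥ 18)
Negate P: not (|m| ≥ 22)

If not (|m| ≥ 18), then not (|m| ≥ 22).


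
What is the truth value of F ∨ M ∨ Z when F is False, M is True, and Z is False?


F = False, M = True, Z = False
Step 1: F ∨ M = False OR True = True
Step 2: True ∨ Z = True OR False = True
OR is true when at least one operand is true.

True


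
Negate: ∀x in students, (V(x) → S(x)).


Original: ∀x (V(x) → S(x))
Rule: ¬∀→∃, ¬∃→∀, negate predicate.
Negation: ∃x (V(x) ∧ ¬S(x))

∃x (V(x) ∧ ¬S(x))


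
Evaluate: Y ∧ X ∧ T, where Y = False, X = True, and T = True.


Y = False, X = True, T = True
Step 1: Y ∧ X = False AND True = False
Step 2: (False) ∧ T = (False) AND True = False
AND is true only when ALL operands are true.

False


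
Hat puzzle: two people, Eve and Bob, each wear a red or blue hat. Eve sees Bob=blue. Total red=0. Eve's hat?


Total red = 0, Bob = blue
Red accounted for: 0
Remaining for Eve: 0
Eve's hat is blue.

blue


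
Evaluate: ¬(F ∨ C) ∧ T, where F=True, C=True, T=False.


F = True, C = True, T = False
Expression: ¬(F ∨ C) ∧ T
Step 1: F ∨ C = True OR True = True
Step 2: ¬(F ∨ C) = NOT True = False
Step 3: (False) ∧ T = False AND False = False

False


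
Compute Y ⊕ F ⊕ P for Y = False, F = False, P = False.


Y = False, F = False, P = False
Step 1: Y ⊕ F = False XOR False = False
Step 2: False ⊕ P = False XOR False = False
XOR is true when an odd number of operands are true.

False


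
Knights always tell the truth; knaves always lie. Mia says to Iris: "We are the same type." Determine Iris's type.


Mia says: "We are the same type."
Case 1: Mia is a Knight (truth-teller)
  Statement is true → they ARE the same → Iris is also a Knight
Case 2: Mia is a Knave (liar)
  Statement is false → they are NOT the same → Iris is a Knight
In both cases, Iris is a Knight.

Knight


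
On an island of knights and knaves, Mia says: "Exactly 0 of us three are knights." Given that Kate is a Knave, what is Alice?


Mia claims exactly 0 knights among Mia, Kate, Alice.
Given: Kate is a Knave.

Case 1: Mia is a Knight (tells truth)
  Then exactly 0 of the three are knights.
  Counting Mia, Kate: 1 knight(s) so far. Need -1 more → impossible.
Case 2: Mia is a Knave (lies)
  Then the count is NOT 0.
  If Alice = Knave, count = 0 = 0 → claim would be true, contradicts lie.
  If Alice = Knight, count = 1 ≠ 0 → lie confirmed ✓

Alice is a Knight.

Knight


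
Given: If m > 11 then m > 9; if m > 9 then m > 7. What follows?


Hypothetical syllogism: P → Q, Q → R ⊢ P → R
Premise 1: m > 11 → m > 9
Premise 2: m > 9 → m > 7
Chain the implications: the middle term (m > 9) links the two.
Conclusion: If m > 11, then m > 7.

If m > 11, then m > 7.


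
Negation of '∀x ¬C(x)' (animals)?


Original: ∀x ¬C(x)
Rule: ¬∀→∃, ¬∃→∀, negate predicate.
Negation: ∃x C(x)

∃x C(x)


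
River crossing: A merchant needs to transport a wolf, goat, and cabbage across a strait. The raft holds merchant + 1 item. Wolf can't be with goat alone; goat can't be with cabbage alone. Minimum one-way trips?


1. merchant+goat → 2. merchant ← 3. merchant+wolf → 4. merchant+goat ← 5. merchant+cabbage → 6. merchant ← 7. merchant+goat →
Minimum trips = 7

7


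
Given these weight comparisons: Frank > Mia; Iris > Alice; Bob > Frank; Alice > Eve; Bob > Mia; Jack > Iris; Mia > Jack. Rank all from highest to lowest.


Constraints: Frank > Mia; Iris > Alice; Bob > Frank; Alice > Eve; Bob > Mia; Jack > Iris; Mia > Jack
Method: at each step, the next-highest is the one remaining person who never appears on the smaller side of a constraint between remaining people.
  Step 1: remaining {Frank, Mia, Eve, Jack, Iris, Alice, Bob}; on the smaller side: {Frank, Mia, Eve, Jack, Iris, Alice} → Bob is next (Bob > Frank; Bob > Mia).
  Step 2: remaining {Frank, Mia, Eve, Jack, Iris, Alice}; on the smaller side: {Mia, Eve, Jack, Iris, Alice} → Frank is next (Frank > Mia).
  Step 3: remaining {Mia, Eve, Jack, Iris, Alice}; on the smaller side: {Eve, Jack, Iris, Alice} → Mia is next (Mia > Jack).
  Step 4: remaining {Eve, Jack, Iris, Alice}; on the smaller side: {Eve, Iris, Alice} → Jack is next (Jack > Iris).
  Step 5: remaining {Eve, Iris, Alice}; on the smaller side: {Eve, Alice} → Iris is next (Iris > Alice).
  Step 6: remaining {Eve, Alice}; on the smaller side: {Eve} → Alice is next (Alice > Eve).
  Step 7: only Eve remains → lowest.
Final ranking (highest to lowest):

Bob > Frank > Mia > Jack > Iris > Alice > Eve


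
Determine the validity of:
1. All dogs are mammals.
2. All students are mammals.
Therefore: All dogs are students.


Premise 1: All dogs are mammals.
Premise 2: All students are mammals.
Conclusion: All dogs are students.
Fallacy: undistributed middle. mammals is predicate in both.
Counterexample: dogs and students could be disjoint subsets of mammals.

Invalid


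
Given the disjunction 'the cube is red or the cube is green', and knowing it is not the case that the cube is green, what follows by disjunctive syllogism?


Disjunctive syllogism: P ∨ Q, ¬P ⊢ Q
Disjunction: the cube is red ∨ the cube is green
We know it is not the case that the cube is green.
By disjunctive syllogism, the other disjunct must be true.

The cube is red


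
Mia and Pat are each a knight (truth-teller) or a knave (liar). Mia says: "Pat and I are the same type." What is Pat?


Mia says: "Pat and I are the same type."
Case 1: Mia is a Knight (truth-teller)
  Statement is true → they ARE the same → Pat is also a Knight
Case 2: Mia is a Knave (liar)
  Statement is false → they are NOT the same → Pat is a Knight
In both cases, Pat is a Knight.

Knight


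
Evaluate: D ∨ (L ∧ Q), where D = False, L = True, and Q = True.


D = False, L = True, Q = True
Step 1: L ∧ Q = True AND True = True
Step 2: D ∨ True = False OR True = True
AND evaluated first (higher precedence); then OR applied.

True


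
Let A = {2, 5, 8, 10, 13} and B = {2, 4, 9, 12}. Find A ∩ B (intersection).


A = {2, 5, 8, 10, 13}
B = {2, 4, 9, 12}
Operation: intersection
Elements in both: 2

{2}


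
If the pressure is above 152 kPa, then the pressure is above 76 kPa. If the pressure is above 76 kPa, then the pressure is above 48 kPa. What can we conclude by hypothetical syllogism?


Hypothetical syllogism: P → Q, Q → R ⊢ P → R
Premise 1: the pressure is above 152 kPa → the pressure is above 76 kPa
Premise 2: the pressure is above 76 kPa → the pressure is above 48 kPa
Chain the implications: the middle term (the pressure is above 76 kPa) links the two.
Conclusion: If the pressure is above 152 kPa, then the pressure is above 48 kPa.

If the pressure is above 152 kPa, then the pressure is above 48 kPa.


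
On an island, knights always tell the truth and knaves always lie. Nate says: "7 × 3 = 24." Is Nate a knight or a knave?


Statement: "7 × 3 = 24."
Actual: 7 × 3 = 21
Claimed: 24
Statement is FALSE → Nate lies → Knave

Knave


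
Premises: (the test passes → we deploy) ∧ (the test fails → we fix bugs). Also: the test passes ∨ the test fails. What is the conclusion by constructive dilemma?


Constructive dilemma: (P → Q) ∧ (R → S), P ∨ R ⊢ Q ∨ S
Premise 1: the test passes → we deploy
Premise 2: the test fails → we fix bugs
Premise 3: the test passes ∨ the test fails
Case 1: Assuming the test passes, then by Premise 1, we deploy.
Case 2: Assuming the test fails, then by Premise 2, we fix bugs.
Since one of the test passes or the test fails must hold, we get we deploy or we fix bugs.

We deploy or we fix bugs.


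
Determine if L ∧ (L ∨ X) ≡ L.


Expression 1: L ∧ (L ∨ X)
Expression 2: L
Truth table (L X | Expr1 Expr2):
  T T |   T     T
  T F |   T     T
  F T |   F     F
  F F |   F     F
All 4 rows agree, so the expressions are logically equivalent.

Yes


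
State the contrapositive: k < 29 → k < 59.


Original: If k < 29, then k < 59
Contrapositive: If ¬Q, then ¬P
Negate Q: not (k < 59)
Negate P: not (k < 29)

If not (k < 59), then not (k < 29).


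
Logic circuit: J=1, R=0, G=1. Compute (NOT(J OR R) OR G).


J OR R = 1
NOT(1) = 0
0 OR 1 = 1

1


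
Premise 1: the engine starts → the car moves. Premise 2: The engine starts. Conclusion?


Modus ponens: P → Q, P ⊢ Q
P: the engine starts
Q: the car moves
We have P → Q and P is true.
By modus ponens, Q must be true.

The car moves


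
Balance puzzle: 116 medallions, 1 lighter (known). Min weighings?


Each weighing has 3 outcomes (left heavy / balance / right heavy), so k weighings distinguish at most 3^k cases; splitting into three near-equal groups achieves this.
Need 3^k ≥ 116: 3^4 = 81 < 116 ≤ 3^5 = 243
k = ⌈log₃(116)⌉ = 5

5


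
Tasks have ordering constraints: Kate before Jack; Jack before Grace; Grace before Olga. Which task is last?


Constraints: Kate before Jack; Jack before Grace; Grace before Olga
The last task can have nothing scheduled after it, so it must never appear on the left of a 'before'.
Tasks appearing before some other task: Kate, Jack, Grace.
The only task not in that list is Olga → it is last.

Olga
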